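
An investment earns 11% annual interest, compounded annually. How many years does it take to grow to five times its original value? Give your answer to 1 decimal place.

15.4 years

(1 + 0.11)^t = 5.
t = ln 5 / ln(1 + 0.11) ≈ 1.6094/0.10436 ≈ 15.4220.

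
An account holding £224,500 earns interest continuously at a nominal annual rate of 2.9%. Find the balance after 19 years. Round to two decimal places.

A = P·e^(rt) = 224,500·e^(0.029·19) = 224,500·e^0.551.
e^0.551 ≈ 1.7349871378, so A ≈ 389,504.6124.

£389,504.61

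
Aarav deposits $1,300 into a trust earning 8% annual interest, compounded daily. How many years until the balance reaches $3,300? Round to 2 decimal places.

11.65 years

(1 + 0.000219178)^(365t) = 3,300/1,300 = 2.5385.
365t·ln(1 + 0.000219178) = ln(2.5385); 365t = 0.93156/0.000219154 ≈ 4250.7001.
t ≈ 11.6458 years.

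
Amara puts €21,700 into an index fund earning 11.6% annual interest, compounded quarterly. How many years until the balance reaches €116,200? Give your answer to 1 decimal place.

We need (1 + 0.029)^(4t) = 5.3548, so 4t = ln 5.3548 / ln 1.029 ≈ 58.6971.
t ≈ 58.6971/4 = 14.6743 years.

14.7 years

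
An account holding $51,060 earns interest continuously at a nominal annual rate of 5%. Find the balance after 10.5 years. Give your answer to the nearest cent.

$86,314.83

A = P·e^(rt) = 51,060·e^(0.05·10.5) = 51,060·e^0.525.
e^0.525 ≈ 1.6904588484, so A ≈ 86,314.8288.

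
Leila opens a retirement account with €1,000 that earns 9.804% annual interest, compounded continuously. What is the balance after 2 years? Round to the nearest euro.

€1,217

A = P·e^(rt) = 1,000·e^(0.09804·2) = 1,000·e^0.19608.
e^0.19608 ≈ 1.216624231, so A ≈ 1,216.6242.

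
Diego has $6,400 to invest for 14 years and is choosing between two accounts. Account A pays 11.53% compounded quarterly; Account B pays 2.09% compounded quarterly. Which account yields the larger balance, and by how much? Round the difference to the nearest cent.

Account A growth factor: (1 + 0.028825)^56 ≈ 4.9104862242; balance ≈ 31,427.1118.
Account B growth factor: (1 + 0.005225)^56 ≈ 1.338886415; balance ≈ 8,568.8731.
Account A is larger by 22,858.2388.

Account A, by $22,858.24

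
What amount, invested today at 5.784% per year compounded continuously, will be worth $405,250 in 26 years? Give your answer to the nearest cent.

$90,076.94

P = A·e^(−rt) = 405,250·e^(−1.50384).
e^(−1.50384) ≈ 0.222274983324, so P ≈ 90,076.9370.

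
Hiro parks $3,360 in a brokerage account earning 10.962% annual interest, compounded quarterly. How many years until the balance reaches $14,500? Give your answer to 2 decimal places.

13.52 years

(1 + 0.027405)^(4t) = 14,500/3,360 = 4.3155.
4t·ln(1 + 0.027405) = ln(4.3155); 4t = 1.4622/0.0270362 ≈ 54.0833.
t ≈ 13.5208 years.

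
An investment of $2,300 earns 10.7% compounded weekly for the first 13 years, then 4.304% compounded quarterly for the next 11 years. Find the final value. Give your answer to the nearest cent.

$14,781.72

Phase 1: 2,300·(1 + 0.107/52)^676 ≈ 9,230.1930.
Phase 2: 9,230.1930·(1 + 0.01076)^44 ≈ 14,781.7155.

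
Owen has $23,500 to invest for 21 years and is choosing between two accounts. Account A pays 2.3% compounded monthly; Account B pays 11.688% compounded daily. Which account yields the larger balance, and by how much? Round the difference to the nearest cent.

Account A growth factor: (1 + 0.023/12)^252 ≈ 1.6201807476; balance ≈ 38,074.2476.
Account B growth factor: (1 + 0.11688/365)^7665 ≈ 11.635806349; balance ≈ 273,441.4492.
Account B is larger by 235,367.2016.

Account B, by $235,367.20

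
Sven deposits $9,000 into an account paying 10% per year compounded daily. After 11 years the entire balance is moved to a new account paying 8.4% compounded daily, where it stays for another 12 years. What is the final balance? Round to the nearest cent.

Phase 1: 9,000·(1 + 0.1/365)^4015 ≈ 27,033.4211.
Phase 2: 27,033.4211·(1 + 0.084/365)^4380 ≈ 74,066.1008.

$74,066.10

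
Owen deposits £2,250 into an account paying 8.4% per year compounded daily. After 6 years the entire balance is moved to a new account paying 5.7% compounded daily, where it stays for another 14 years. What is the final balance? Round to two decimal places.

After 6 years at 8.4%: 2,250 × 1.655233381 ≈ 3,724.2751.
Then 14 years at 5.7%: 3,724.2751 × 2.220955918 ≈ 8,271.4508.

£8,271.45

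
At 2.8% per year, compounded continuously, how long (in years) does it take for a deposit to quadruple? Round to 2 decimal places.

e^(0.028t) = 4, so 0.028t = ln 4 ≈ 1.3863.
t ≈ 1.3863/0.028 ≈ 49.5105.

49.51 years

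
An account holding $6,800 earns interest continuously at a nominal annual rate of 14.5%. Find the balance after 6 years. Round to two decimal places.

A = P·e^(rt) = 6,800·e^(0.145·6) = 6,800·e^0.87.
e^0.87 ≈ 2.3869108535, so A ≈ 16,230.9938.

$16,230.99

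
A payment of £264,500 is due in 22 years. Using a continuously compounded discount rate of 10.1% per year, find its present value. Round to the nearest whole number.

P = A·e^(−rt) = 264,500·e^(−2.222).
e^(−2.222) ≈ 0.108392107681, so P ≈ 28,669.7125.

£28,670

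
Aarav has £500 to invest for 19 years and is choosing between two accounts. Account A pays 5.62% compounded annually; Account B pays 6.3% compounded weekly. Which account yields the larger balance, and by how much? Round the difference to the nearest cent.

A: (1 + 0.0562)^19 ≈ 2.826032161, so 500 × 2.826032161 ≈ 1,413.0161.
B: (1 + 0.063/52)^988 ≈ 3.307774079, so 500 × 3.307774079 ≈ 1,653.8870.
Difference ≈ 240.8710 in favor of B.

Account B, by £240.87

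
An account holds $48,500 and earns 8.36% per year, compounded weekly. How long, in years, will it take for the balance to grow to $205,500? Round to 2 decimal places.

(1 + 0.00160769)^(52t) = 205,500/48,500 = 4.2371.
52t·ln(1 + 0.00160769) = ln(4.2371); 52t = 1.4439/0.0016064 ≈ 898.8303.
t ≈ 17.2852 years.

17.29 years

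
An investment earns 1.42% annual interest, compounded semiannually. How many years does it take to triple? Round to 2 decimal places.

77.64 years

(1 + 0.0071)^(2t) = 3.
2t = ln 3 / ln(1 + 0.0071) ≈ 1.0986/0.00707491 ≈ 155.2828.
t ≈ 77.6414.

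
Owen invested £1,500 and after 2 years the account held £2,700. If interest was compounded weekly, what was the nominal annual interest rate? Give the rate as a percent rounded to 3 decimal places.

The 104-period growth factor is 2,700/1,500 = 1.8.
r/52 = 1.8^(1/104) − 1 ≈ 0.0056678, so r ≈ 52·0.0056678 = 29.47254%.

29.473%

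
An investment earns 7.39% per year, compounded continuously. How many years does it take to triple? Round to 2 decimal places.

14.87 years

e^(0.0739t) = 3, so 0.0739t = ln 3 ≈ 1.0986.
t ≈ 1.0986/0.0739 ≈ 14.8662.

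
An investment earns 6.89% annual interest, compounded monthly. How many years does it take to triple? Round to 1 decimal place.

16.0 years

(1 + 0.00574167)^(12t) = 3.
12t = ln 3 / ln(1 + 0.00574167) ≈ 1.0986/0.00572525 ≈ 191.8891.
t ≈ 15.9908.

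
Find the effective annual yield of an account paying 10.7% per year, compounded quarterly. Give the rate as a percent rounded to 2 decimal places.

11.14%

EAR = (1 + 10.7%/4)^4 − 1 = (1 + 0.02675)^4 − 1.
(1 + 0.02675)^4 ≈ 1.11137, so EAR ≈ 11.13705%.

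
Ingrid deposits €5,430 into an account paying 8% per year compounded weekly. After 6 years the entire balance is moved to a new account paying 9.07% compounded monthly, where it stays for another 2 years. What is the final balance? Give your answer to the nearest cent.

€10,509.59

Phase 1: 5,430·(1 + 0.08/52)^312 ≈ 8,772.0478.
Phase 2: 8,772.0478·(1 + 0.0907/12)^24 ≈ 10,509.5900.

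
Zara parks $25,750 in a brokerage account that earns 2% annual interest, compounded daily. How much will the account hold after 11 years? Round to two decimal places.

Periodic rate = 2%/365 = 0.0000547945; periods = 365·11 = 4015.
A = 25,750·(1 + 0.02/365)^4015 ≈ 25,750·1.2460692203 ≈ 32,086.2824.

$32,086.28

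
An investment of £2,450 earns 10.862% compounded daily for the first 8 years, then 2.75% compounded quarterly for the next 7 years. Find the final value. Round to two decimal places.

£7,076.36

After 8 years at 10.862%: 2,450 × 2.384121539 ≈ 5,841.0978.
Then 7 years at 2.75%: 5,841.0978 × 1.211478238 ≈ 7,076.3628.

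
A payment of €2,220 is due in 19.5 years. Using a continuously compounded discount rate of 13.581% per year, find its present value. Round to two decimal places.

P = A·e^(−rt) = 2,220·e^(−2.648295).
e^(−2.648295) ≈ 0.07077177613, so P ≈ 157.1133.

€157.11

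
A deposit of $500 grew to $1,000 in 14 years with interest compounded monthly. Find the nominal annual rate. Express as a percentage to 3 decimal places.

(1 + r/12)^168 = 1,000/500 = 2.
1 + r/12 = 2^(1/168) ≈ 1.004134, so r/12 ≈ 0.0041344.
r ≈ 12·0.0041344 = 4.96128%.

4.961%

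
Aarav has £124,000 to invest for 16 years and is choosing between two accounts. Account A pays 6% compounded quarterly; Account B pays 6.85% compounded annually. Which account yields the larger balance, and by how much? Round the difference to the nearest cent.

Account A growth factor: (1 + 0.015)^64 ≈ 2.59314441608; balance ≈ 321,549.9076.
Account B growth factor: (1 + 0.0685)^16 ≈ 2.88663866188; balance ≈ 357,943.1941.
Account B is larger by 36,393.2865.

Account B, by £36,393.29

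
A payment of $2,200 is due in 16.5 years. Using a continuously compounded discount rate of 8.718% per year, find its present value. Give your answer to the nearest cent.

$522.04

P = A·e^(−rt) = 2,200·e^(−1.43847).
e^(−1.43847) ≈ 0.2372905356, so P ≈ 522.0392.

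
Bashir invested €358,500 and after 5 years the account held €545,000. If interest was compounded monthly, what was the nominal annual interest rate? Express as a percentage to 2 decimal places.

The 60-period growth factor is 545,000/358,500 = 1.52022.
r/12 = 1.52022^(1/60) − 1 ≈ 0.00700538, so r ≈ 12·0.00700538 = 8.40645%.

8.41%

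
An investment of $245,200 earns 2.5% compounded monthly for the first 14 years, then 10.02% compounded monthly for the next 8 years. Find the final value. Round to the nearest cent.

$772,770.38

After 14 years at 2.5%: 245,200 × 1.4185509917 ≈ 347,828.7032.
Then 8 years at 10.02%: 347,828.7032 × 2.22169814567 ≈ 772,770.3848.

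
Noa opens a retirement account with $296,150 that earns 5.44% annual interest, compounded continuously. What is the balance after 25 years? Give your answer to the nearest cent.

$1,153,857.65

A = P·e^(rt) = 296,150·e^(0.0544·25) = 296,150·e^1.36.
e^1.36 ≈ 3.896193301795, so A ≈ 1,153,857.6463.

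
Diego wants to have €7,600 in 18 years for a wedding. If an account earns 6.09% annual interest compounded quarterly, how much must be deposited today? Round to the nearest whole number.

€2,561

Periodic rate = 6.09%/4 = 0.015225; 72 periods.
P = 7,600/(1 + 0.015225)^72 ≈ 7,600/2.968150175 ≈ 2,560.5173.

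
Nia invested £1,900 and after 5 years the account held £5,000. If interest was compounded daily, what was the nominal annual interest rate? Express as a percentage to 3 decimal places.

The 1825-period growth factor is 5,000/1,900 = 2.63158.
r/365 = 2.63158^(1/1825) − 1 ≈ 0.000530324, so r ≈ 365·0.000530324 = 19.35681%.

19.357%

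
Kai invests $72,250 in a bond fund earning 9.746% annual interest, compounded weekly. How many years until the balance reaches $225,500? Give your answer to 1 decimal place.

We need (1 + 0.00187423)^(52t) = 3.1211, so 52t = ln 3.1211 / ln 1.001874 ≈ 607.8516.
t ≈ 607.8516/52 = 11.6895 years.

11.7 years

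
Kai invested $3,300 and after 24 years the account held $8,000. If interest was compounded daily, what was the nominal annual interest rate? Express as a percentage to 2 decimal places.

The 8760-period growth factor is 8,000/3,300 = 2.42424.
r/365 = 2.42424^(1/8760) − 1 ≈ 0.000101092, so r ≈ 365·0.000101092 = 3.68985%.

3.69%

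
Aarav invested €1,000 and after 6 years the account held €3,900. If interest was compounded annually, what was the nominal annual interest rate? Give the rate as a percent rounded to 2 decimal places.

25.46%

The 6-period growth factor is 3,900/1,000 = 3.9.
r = 3.9^(1/6) − 1 ≈ 0.254616, i.e. 25.46158%.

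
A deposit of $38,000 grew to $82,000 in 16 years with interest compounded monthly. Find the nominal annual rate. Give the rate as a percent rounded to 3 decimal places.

4.817%

(1 + r/12)^192 = 82,000/38,000 = 2.15789.
1 + r/12 = 2.15789^(1/192) ≈ 1.004014, so r/12 ≈ 0.00401394.
r ≈ 12·0.00401394 = 4.81672%.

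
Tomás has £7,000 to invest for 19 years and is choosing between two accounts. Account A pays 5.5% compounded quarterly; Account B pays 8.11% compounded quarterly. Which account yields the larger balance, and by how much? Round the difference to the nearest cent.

Account B, by £12,419.08

A: (1 + 0.01375)^76 ≈ 2.8232277144, so 7,000 × 2.8232277144 ≈ 19,762.5940.
B: (1 + 0.020275)^76 ≈ 4.59738245, so 7,000 × 4.59738245 ≈ 32,181.6771.
Difference ≈ 12,419.0831 in favor of B.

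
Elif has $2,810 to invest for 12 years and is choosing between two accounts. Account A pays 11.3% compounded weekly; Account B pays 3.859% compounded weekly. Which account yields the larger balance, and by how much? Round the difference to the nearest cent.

Account A, by $6,424.35

A: (1 + 0.113/52)^624 ≈ 3.8749345984, so 2,810 × 3.8749345984 ≈ 10,888.5662.
B: (1 + 0.03859/52)^624 ≈ 1.588687582, so 2,810 × 1.588687582 ≈ 4,464.2121.
Difference ≈ 6,424.3541 in favor of A.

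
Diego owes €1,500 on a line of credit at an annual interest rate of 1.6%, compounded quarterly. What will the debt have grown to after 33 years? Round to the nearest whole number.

€2,541

Periodic rate = 1.6%/4 = 0.004; periods = 4·33 = 132.
A = 1,500·(1 + 0.004)^132 ≈ 1,500·1.693753052 ≈ 2,540.6296.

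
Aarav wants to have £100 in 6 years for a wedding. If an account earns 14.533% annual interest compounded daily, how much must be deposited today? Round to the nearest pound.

£42

Periodic rate = 14.533%/365 = 0.000398164; 2190 periods.
P = 100/(1 + 0.14533/365)^2190 ≈ 100/2.3912266 ≈ 41.8195.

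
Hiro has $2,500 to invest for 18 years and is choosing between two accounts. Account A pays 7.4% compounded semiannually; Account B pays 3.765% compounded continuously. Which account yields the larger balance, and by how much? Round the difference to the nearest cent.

Account A, by $4,323.10

Account A growth factor: (1 + 0.037)^36 ≈ 3.698581815; balance ≈ 9,246.4545.
Account B growth factor: e^(0.03765·18) = e^0.6777 ≈ 1.96934303; balance ≈ 4,923.3576.
Account A is larger by 4,323.0970.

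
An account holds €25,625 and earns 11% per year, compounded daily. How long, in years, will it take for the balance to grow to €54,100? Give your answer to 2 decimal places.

6.79 years

(1 + 0.00030137)^(365t) = 54,100/25,625 = 2.1112.
365t·ln(1 + 0.00030137) = ln(2.1112); 365t = 0.74727/0.000301324 ≈ 2479.9372.
t ≈ 6.7943 years.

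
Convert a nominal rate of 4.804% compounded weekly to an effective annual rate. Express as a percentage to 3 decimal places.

EAR = (1 + 4.804%/52)^52 − 1 = (1 + 0.000923846)^52 − 1.
(1 + 0.000923846)^52 ≈ 1.049189, so EAR ≈ 4.91894%.

4.919%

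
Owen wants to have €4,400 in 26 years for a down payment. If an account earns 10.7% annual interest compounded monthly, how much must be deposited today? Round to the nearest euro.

€276

Growth factor = (1 + 0.107/12)^312 ≈ 15.95337103.
P = 4,400/15.95337103 ≈ 275.8038.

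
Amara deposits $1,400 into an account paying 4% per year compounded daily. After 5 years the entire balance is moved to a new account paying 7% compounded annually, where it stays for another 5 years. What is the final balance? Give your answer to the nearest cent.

After 5 years at 4%: 1,400 × 1.221389374 ≈ 1,709.9451.
Then 5 years at 7%: 1,709.9451 × 1.402551731 ≈ 2,398.2865.

$2,398.29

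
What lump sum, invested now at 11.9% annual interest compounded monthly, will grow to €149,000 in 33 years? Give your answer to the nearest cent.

€2,993.04

Growth factor = (1 + 0.119/12)^396 ≈ 49.7821458434.
P = 149,000/49.7821458434 ≈ 2,993.0409.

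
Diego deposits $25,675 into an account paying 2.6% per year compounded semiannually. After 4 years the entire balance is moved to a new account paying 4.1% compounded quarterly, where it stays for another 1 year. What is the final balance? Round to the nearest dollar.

$29,655

After 4 years at 2.6%: 25,675 × 1.1088570522 ≈ 28,469.9048.
Then 1 years at 4.1%: 28,469.9048 × 1.0416346936 ≈ 29,655.2406.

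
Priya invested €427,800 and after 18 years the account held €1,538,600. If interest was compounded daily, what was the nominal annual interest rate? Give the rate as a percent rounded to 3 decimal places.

The 6570-period growth factor is 1,538,600/427,800 = 3.59654.
r/365 = 3.59654^(1/6570) − 1 ≈ 0.00019484, so r ≈ 365·0.00019484 = 7.11165%.

7.112%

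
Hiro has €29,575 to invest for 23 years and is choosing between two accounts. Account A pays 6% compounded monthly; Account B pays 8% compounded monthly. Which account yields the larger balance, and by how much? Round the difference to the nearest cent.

A: (1 + 0.005)^276 ≈ 3.96125722938, so 29,575 × 3.96125722938 ≈ 117,154.1826.
B: (1 + 0.08/12)^276 ≈ 6.25820742551, so 29,575 × 6.25820742551 ≈ 185,086.4846.
Difference ≈ 67,932.3021 in favor of B.

Account B, by €67,932.30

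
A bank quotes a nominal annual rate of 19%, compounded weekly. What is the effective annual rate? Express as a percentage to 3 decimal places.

20.883%

EAR = (1 + 19%/52)^52 − 1 = (1 + 0.00365385)^52 − 1.
(1 + 0.00365385)^52 ≈ 1.208831, so EAR ≈ 20.88309%.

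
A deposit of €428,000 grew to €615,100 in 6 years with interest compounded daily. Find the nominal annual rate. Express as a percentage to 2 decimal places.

6.04%

(1 + r/365)^2190 = 615,100/428,000 = 1.43715.
1 + r/365 = 1.43715^(1/2190) ≈ 1.000166, so r/365 ≈ 0.000165613.
r ≈ 365·0.000165613 = 6.04486%.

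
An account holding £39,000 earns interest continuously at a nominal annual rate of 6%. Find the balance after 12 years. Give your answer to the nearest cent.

£80,122.90

A = P·e^(rt) = 39,000·e^(0.06·12) = 39,000·e^0.72.
e^0.72 ≈ 2.0544332106, so A ≈ 80,122.8952.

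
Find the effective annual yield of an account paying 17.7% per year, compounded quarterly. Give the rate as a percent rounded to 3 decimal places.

18.910%

One year is 4 periods at 0.04425 each: (1 + 0.04425)^4 ≈ 1.189099.
EAR = 1.189099 − 1 ≈ 18.90988%.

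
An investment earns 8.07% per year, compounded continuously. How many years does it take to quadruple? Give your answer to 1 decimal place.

17.2 years

e^(0.0807t) = 4, so 0.0807t = ln 4 ≈ 1.3863.
t ≈ 1.3863/0.0807 ≈ 17.1784.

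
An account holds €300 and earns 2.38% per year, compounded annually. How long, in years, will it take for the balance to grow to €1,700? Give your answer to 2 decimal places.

We need (1 + 0.0238)^t = 5.6667, so t = ln 5.6667 / ln 1.0238 ≈ 73.7463.

73.75 years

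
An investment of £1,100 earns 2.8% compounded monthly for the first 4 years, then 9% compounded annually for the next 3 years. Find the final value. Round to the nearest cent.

Phase 1: 1,100·(1 + 0.028/12)^48 ≈ 1,230.2036.
Phase 2: 1,230.2036·(1 + 0.09)^3 ≈ 1,593.1494.

£1,593.15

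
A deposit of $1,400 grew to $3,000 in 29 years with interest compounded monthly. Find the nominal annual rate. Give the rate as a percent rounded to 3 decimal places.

The 348-period growth factor is 3,000/1,400 = 2.14286.
r/12 = 2.14286^(1/348) − 1 ≈ 0.00219246, so r ≈ 12·0.00219246 = 2.63095%.

2.631%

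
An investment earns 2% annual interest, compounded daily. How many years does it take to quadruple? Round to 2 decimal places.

(1 + 0.0000547945)^(365t) = 4.
365t = ln 4 / ln(1 + 0.0000547945) ≈ 1.3863/5.4793e-05 ≈ 25300.5652.
t ≈ 69.3166.

69.32 years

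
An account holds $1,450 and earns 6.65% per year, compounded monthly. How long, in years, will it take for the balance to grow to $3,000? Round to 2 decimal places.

10.96 years

We need (1 + 0.00554167)^(12t) = 2.069, so 12t = ln 2.069 / ln 1.005542 ≈ 131.5600.
t ≈ 131.5600/12 = 10.9633 years.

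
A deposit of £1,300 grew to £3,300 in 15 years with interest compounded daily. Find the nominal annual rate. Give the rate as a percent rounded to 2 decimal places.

6.21%

The 5475-period growth factor is 3,300/1,300 = 2.53846.
r/365 = 2.53846^(1/5475) − 1 ≈ 0.000170162, so r ≈ 365·0.000170162 = 6.21092%.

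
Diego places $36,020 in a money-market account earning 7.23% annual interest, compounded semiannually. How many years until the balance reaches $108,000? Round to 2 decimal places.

15.46 years

(1 + 0.03615)^(2t) = 108,000/36,020 = 2.9983.
2t·ln(1 + 0.03615) = ln(2.9983); 2t = 1.0981/0.0355119 ≈ 30.9208.
t ≈ 15.4604 years.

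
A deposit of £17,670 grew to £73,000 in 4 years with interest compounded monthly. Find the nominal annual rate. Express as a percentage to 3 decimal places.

35.994%

The 48-period growth factor is 73,000/17,670 = 4.1313.
r/12 = 4.1313^(1/48) − 1 ≈ 0.029995, so r ≈ 12·0.029995 = 35.99404%.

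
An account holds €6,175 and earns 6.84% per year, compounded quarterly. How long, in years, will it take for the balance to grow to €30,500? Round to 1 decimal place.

23.6 years

(1 + 0.0171)^(4t) = 30,500/6,175 = 4.9393.
4t·ln(1 + 0.0171) = ln(4.9393); 4t = 1.5972/0.0169554 ≈ 94.2009.
t ≈ 23.5502 years.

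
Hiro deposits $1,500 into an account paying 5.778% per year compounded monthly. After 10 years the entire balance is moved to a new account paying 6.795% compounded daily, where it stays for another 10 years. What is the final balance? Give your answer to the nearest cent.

$5,266.23

After 10 years at 5.778%: 1,500 × 1.779644092 ≈ 2,669.4661.
Then 10 years at 6.795%: 2,669.4661 × 1.972766275 ≈ 5,266.2328.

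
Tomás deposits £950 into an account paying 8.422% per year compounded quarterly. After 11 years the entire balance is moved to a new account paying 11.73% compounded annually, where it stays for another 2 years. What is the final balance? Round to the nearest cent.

Phase 1: 950·(1 + 0.021055)^44 ≈ 2,376.2143.
Phase 2: 2,376.2143·(1 + 0.1173)^2 ≈ 2,966.3692.

£2,966.37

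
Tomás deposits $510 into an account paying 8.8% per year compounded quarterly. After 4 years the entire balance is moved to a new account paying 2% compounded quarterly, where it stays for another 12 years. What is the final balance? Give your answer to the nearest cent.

Phase 1: 510·(1 + 0.022)^16 ≈ 722.4113.
Phase 2: 722.4113·(1 + 0.005)^48 ≈ 917.8157.

$917.82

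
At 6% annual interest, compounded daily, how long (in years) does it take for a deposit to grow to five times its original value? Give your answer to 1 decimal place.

(1 + 0.000164384)^(365t) = 5.
365t = ln 5 / ln(1 + 0.000164384) ≈ 1.6094/0.00016437 ≈ 9791.5520.
t ≈ 26.8262.

26.8 years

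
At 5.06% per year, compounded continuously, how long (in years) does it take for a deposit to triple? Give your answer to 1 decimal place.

21.7 years

e^(0.0506t) = 3, so 0.0506t = ln 3 ≈ 1.0986.
t ≈ 1.0986/0.0506 ≈ 21.7117.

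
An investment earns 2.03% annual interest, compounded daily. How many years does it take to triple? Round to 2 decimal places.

(1 + 0.0000556164)^(365t) = 3.
365t = ln 3 / ln(1 + 0.0000556164) ≈ 1.0986/5.56149e-05 ≈ 19753.9230.
t ≈ 54.1203.

54.12 years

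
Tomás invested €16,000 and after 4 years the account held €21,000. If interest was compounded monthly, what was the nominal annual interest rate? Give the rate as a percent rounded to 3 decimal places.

(1 + r/12)^48 = 21,000/16,000 = 1.3125.
1 + r/12 = 1.3125^(1/48) ≈ 1.005681, so r/12 ≈ 0.00568136.
r ≈ 12·0.00568136 = 6.81764%.

6.818%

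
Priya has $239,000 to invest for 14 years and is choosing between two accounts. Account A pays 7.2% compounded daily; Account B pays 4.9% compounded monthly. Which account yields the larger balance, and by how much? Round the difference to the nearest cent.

Account A, by $180,889.08

Account A growth factor: (1 + 0.072/365)^5110 ≈ 2.73984292988; balance ≈ 654,822.4602.
Account B growth factor: (1 + 0.049/12)^168 ≈ 1.98298486618; balance ≈ 473,933.3830.
Account A is larger by 180,889.0772.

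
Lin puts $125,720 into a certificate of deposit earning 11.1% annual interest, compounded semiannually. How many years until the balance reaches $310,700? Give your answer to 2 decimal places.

8.38 years

We need (1 + 0.0555)^(2t) = 2.4714, so 2t = ln 2.4714 / ln 1.0555 ≈ 16.7505.
t ≈ 16.7505/2 = 8.3752 years.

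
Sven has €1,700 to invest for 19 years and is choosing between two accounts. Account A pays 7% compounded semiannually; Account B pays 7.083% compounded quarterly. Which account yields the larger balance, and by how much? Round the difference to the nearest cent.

A: (1 + 0.035)^38 ≈ 3.696011315, so 1,700 × 3.696011315 ≈ 6,283.2192.
B: (1 + 0.0177075)^76 ≈ 3.796173952, so 1,700 × 3.796173952 ≈ 6,453.4957.
Difference ≈ 170.2765 in favor of B.

Account B, by €170.28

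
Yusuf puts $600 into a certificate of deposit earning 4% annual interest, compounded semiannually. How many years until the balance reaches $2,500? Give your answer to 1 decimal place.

36.0 years

We need (1 + 0.02)^(2t) = 4.1667, so 2t = ln 4.1667 / ln 1.02 ≈ 72.0670.
t ≈ 72.0670/2 = 36.0335 years.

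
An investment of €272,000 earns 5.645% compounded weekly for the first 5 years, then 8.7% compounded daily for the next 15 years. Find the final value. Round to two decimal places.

€1,329,746.33

After 5 years at 5.645%: 272,000 × 1.32590720576 ≈ 360,646.7600.
Then 15 years at 8.7%: 360,646.7600 × 3.687115692722 ≈ 1,329,746.3282.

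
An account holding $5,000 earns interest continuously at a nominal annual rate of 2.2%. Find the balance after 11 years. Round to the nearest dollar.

A = P·e^(rt) = 5,000·e^(0.022·11) = 5,000·e^0.242.
e^0.242 ≈ 1.273794193, so A ≈ 6,368.9710.

$6,369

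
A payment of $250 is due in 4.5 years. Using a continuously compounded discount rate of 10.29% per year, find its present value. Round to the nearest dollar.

P = A·e^(−rt) = 250·e^(−0.46305).
e^(−0.46305) ≈ 0.629361164, so P ≈ 157.3403.

$157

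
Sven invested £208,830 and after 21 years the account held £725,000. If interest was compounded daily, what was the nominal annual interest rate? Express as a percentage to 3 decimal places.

5.927%

The 7665-period growth factor is 725,000/208,830 = 3.47172.
r/365 = 3.47172^(1/7665) − 1 ≈ 0.000162394, so r ≈ 365·0.000162394 = 5.92739%.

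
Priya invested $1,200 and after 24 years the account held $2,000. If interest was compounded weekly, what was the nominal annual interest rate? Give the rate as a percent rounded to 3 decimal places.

The 1248-period growth factor is 2,000/1,200 = 1.66667.
r/52 = 1.66667^(1/1248) − 1 ≈ 0.000409399, so r ≈ 52·0.000409399 = 2.12888%.

2.129%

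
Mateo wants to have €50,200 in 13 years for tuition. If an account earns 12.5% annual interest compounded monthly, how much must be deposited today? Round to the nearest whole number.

€9,968

Periodic rate = 12.5%/12 = 0.0104167; 156 periods.
P = 50,200/(1 + 0.125/12)^156 ≈ 50,200/5.0359126834 ≈ 9,968.4016.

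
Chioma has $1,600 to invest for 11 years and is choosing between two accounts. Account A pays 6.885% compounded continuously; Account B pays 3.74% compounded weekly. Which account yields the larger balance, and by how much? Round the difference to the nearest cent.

Account A, by $998.26

A: e^(0.06885·11) = e^0.75735 ≈ 2.13261729, so 1,600 × 2.13261729 ≈ 3,412.1877.
B: (1 + 0.0374/52)^572 ≈ 1.508705691, so 1,600 × 1.508705691 ≈ 2,413.9291.
Difference ≈ 998.2586 in favor of A.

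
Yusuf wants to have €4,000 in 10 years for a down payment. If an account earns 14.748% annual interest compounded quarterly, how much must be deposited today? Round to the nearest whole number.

€940

Growth factor = (1 + 0.03687)^40 ≈ 4.25571332.
P = 4,000/4.25571332 ≈ 939.9129.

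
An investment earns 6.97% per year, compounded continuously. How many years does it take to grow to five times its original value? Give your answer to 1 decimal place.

e^(0.0697t) = 5, so 0.0697t = ln 5 ≈ 1.6094.
t ≈ 1.6094/0.0697 ≈ 23.0909.

23.1 years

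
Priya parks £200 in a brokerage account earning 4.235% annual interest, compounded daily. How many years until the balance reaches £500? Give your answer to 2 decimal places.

We need (1 + 0.000116027)^(365t) = 2.5, so 365t = ln 2.5 / ln 1.000116 ≈ 7897.6510.
t ≈ 7897.6510/365 = 21.6374 years.

21.64 years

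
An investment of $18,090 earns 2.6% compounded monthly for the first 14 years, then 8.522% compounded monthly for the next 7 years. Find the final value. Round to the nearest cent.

After 14 years at 2.6%: 18,090 × 1.4385076691 ≈ 26,022.6037.
Then 7 years at 8.522%: 26,022.6037 × 1.8120010033 ≈ 47,152.9841.

$47,152.98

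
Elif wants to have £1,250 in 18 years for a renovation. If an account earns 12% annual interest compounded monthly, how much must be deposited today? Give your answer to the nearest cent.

Periodic rate = 12%/12 = 0.01; 216 periods.
P = 1,250/(1 + 0.01)^216 ≈ 1,250/8.578606299 ≈ 145.7113.

£145.71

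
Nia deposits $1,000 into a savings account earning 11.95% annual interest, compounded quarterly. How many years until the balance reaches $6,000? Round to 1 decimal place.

15.2 years

We need (1 + 0.029875)^(4t) = 6, so 4t = ln 6 / ln 1.029875 ≈ 60.8667.
t ≈ 60.8667/4 = 15.2167 years.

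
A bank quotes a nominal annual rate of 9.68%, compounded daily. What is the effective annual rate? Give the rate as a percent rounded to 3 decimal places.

One year is 365 periods at 0.000265205 each: (1 + 0.000265205)^365 ≈ 1.101626.
EAR = 1.101626 − 1 ≈ 10.16259%.

10.163%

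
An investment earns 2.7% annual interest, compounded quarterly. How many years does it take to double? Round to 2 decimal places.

(1 + 0.00675)^(4t) = 2.
4t = ln 2 / ln(1 + 0.00675) ≈ 0.69315/0.00672732 ≈ 103.0347.
t ≈ 25.7587.

25.76 years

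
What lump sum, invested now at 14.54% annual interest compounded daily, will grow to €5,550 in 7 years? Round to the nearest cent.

€2,006.12

Growth factor = (1 + 0.1454/365)^2555 ≈ 2.766539691.
P = 5,550/2.766539691 ≈ 2,006.1162.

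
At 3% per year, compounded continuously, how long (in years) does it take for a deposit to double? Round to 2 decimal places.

23.10 years

e^(0.03t) = 2, so 0.03t = ln 2 ≈ 0.69315.
t ≈ 0.69315/0.03 ≈ 23.1049.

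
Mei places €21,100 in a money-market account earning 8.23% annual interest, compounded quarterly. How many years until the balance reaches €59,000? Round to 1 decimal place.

12.6 years

We need (1 + 0.020575)^(4t) = 2.7962, so 4t = ln 2.7962 / ln 1.020575 ≈ 50.4888.
t ≈ 50.4888/4 = 12.6222 years.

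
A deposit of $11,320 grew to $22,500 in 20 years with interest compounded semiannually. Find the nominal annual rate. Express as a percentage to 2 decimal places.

The 40-period growth factor is 22,500/11,320 = 1.98763.
r/2 = 1.98763^(1/40) − 1 ≈ 0.0173219, so r ≈ 2·0.0173219 = 3.46438%.

3.46%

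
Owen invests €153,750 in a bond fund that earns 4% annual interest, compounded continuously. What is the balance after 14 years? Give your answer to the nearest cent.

A = P·e^(rt) = 153,750·e^(0.04·14) = 153,750·e^0.56.
e^0.56 ≈ 1.7506725003, so A ≈ 269,165.8969.

€269,165.90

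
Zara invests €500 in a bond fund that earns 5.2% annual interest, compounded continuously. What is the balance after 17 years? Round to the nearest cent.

€1,210.28

A = P·e^(rt) = 500·e^(0.052·17) = 500·e^0.884.
e^0.884 ≈ 2.420562618, so A ≈ 1,210.2813.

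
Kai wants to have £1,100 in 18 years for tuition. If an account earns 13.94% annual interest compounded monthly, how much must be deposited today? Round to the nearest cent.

£90.77

Growth factor = (1 + 0.1394/12)^216 ≈ 12.1185535.
P = 1,100/12.1185535 ≈ 90.7699.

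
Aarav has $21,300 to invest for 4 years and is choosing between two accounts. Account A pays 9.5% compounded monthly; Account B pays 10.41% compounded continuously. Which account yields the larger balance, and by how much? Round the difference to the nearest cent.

Account A growth factor: (1 + 0.095/12)^48 ≈ 1.4600982459; balance ≈ 31,100.0926.
Account B growth factor: e^(0.1041·4) = e^0.4164 ≈ 1.5164923445; balance ≈ 32,301.2869.
Account B is larger by 1,201.1943.

Account B, by $1,201.19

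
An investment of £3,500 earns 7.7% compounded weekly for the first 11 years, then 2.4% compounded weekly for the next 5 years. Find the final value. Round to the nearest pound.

After 11 years at 7.7%: 3,500 × 2.331177518 ≈ 8,159.1213.
Then 5 years at 2.4%: 8,159.1213 × 1.127465639 ≈ 9,199.1289.

£9,199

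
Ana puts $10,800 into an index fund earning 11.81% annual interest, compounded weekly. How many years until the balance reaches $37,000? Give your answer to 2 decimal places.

10.44 years

We need (1 + 0.00227115)^(52t) = 3.4259, so 52t = ln 3.4259 / ln 1.002271 ≈ 542.7944.
t ≈ 542.7944/52 = 10.4384 years.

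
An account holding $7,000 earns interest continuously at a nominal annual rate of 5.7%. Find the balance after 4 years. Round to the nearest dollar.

A = P·e^(rt) = 7,000·e^(0.057·4) = 7,000·e^0.228.
e^0.228 ≈ 1.256085325, so A ≈ 8,792.5973.

$8,793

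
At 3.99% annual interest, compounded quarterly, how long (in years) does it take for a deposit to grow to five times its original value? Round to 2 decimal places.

40.54 years

(1 + 0.009975)^(4t) = 5.
4t = ln 5 / ln(1 + 0.009975) ≈ 1.6094/0.00992558 ≈ 162.1505.
t ≈ 40.5376.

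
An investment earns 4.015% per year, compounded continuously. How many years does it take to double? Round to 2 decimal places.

e^(0.04015t) = 2, so 0.04015t = ln 2 ≈ 0.69315.
t ≈ 0.69315/0.04015 ≈ 17.2639.

17.26 years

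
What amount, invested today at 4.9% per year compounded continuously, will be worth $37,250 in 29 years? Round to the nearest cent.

$8,994.85

P = A·e^(−rt) = 37,250·e^(−1.421).
e^(−1.421) ≈ 0.2414724237, so P ≈ 8,994.8478.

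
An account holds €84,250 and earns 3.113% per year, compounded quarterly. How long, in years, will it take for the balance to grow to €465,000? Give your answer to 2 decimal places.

We need (1 + 0.0077825)^(4t) = 5.5193, so 4t = ln 5.5193 / ln 1.007783 ≈ 220.3517.
t ≈ 220.3517/4 = 55.0879 years.

55.09 years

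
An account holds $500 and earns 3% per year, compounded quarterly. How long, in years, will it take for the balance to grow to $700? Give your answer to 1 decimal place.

We need (1 + 0.0075)^(4t) = 1.4, so 4t = ln 1.4 / ln 1.0075 ≈ 45.0310.
t ≈ 45.0310/4 = 11.2577 years.

11.3 years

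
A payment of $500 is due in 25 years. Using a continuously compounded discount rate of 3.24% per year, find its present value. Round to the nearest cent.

P = A·e^(−rt) = 500·e^(−0.81).
e^(−0.81) ≈ 0.444858066, so P ≈ 222.4290.

$222.43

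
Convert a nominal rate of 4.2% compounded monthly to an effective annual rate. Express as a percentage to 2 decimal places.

4.28%

EAR = (1 + 4.2%/12)^12 − 1 = (1 + 0.0035)^12 − 1.
(1 + 0.0035)^12 ≈ 1.042818, so EAR ≈ 4.28180%.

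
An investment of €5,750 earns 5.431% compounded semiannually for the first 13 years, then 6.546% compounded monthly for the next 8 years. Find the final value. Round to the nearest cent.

After 13 years at 5.431%: 5,750 × 2.0069455896 ≈ 11,539.9371.
Then 8 years at 6.546%: 11,539.9371 × 1.6858279971 ≈ 19,454.3491.

€19,454.35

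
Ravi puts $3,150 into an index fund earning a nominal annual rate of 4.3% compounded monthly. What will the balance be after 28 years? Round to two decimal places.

$10,477.71

Growth factor = (1 + 0.043/12)^336 ≈ 3.326258081.
A ≈ 3,150 × 3.326258081 ≈ 10,477.7130.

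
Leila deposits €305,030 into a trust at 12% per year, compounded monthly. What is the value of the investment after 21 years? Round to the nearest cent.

€3,743,938.86

Periodic rate = 12%/12 = 0.01; periods = 12·21 = 252.
A = 305,030·(1 + 0.01)^252 ≈ 305,030·12.27400209924 ≈ 3,743,938.8603.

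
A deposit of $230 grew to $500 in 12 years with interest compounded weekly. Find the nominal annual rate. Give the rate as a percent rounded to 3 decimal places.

6.475%

The 624-period growth factor is 500/230 = 2.17391.
r/52 = 2.17391^(1/624) − 1 ≈ 0.00124521, so r ≈ 52·0.00124521 = 6.47510%.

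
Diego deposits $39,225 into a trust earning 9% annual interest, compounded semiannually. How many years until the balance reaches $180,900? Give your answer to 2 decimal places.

17.36 years

(1 + 0.045)^(2t) = 180,900/39,225 = 4.6119.
2t·ln(1 + 0.045) = ln(4.6119); 2t = 1.5286/0.0440169 ≈ 34.7283.
t ≈ 17.3641 years.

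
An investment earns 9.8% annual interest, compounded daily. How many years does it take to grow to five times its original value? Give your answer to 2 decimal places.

(1 + 0.000268493)^(365t) = 5.
365t = ln 5 / ln(1 + 0.000268493) ≈ 1.6094/0.000268457 ≈ 5995.1398.
t ≈ 16.4250.

16.43 years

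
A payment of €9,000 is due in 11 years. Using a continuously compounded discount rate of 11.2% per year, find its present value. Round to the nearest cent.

€2,625.38

P = A·e^(−rt) = 9,000·e^(−1.232).
e^(−1.232) ≈ 0.2917085767, so P ≈ 2,625.3772.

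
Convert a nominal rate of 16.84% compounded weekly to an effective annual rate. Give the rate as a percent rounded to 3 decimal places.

18.309%

One year is 52 periods at 0.00323846 each: (1 + 0.00323846)^52 ≈ 1.183088.
EAR = 1.183088 − 1 ≈ 18.30879%.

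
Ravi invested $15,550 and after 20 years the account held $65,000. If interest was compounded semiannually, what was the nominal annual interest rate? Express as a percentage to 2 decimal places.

7.28%

The 40-period growth factor is 65,000/15,550 = 4.18006.
r/2 = 4.18006^(1/40) − 1 ≈ 0.0364052, so r ≈ 2·0.0364052 = 7.28104%.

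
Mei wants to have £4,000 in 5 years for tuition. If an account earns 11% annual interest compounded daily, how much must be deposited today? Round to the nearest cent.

Periodic rate = 11%/365 = 0.00030137; 1825 periods.
P = 4,000/(1 + 0.11/365)^1825 ≈ 4,000/1.733109406 ≈ 2,307.9905.

£2,307.99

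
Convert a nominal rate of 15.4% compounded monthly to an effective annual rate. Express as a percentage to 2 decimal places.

One year is 12 periods at 0.0128333 each: (1 + 0.0128333)^12 ≈ 1.165349.
EAR = 1.165349 − 1 ≈ 16.53485%.

16.53%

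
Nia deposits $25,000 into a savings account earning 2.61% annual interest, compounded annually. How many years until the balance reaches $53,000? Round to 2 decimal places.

We need (1 + 0.0261)^t = 2.12, so t = ln 2.12 / ln 1.0261 ≈ 29.1640.

29.16 years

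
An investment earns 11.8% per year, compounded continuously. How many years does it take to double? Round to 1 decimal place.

5.9 years

e^(0.118t) = 2, so 0.118t = ln 2 ≈ 0.69315.
t ≈ 0.69315/0.118 ≈ 5.8741.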